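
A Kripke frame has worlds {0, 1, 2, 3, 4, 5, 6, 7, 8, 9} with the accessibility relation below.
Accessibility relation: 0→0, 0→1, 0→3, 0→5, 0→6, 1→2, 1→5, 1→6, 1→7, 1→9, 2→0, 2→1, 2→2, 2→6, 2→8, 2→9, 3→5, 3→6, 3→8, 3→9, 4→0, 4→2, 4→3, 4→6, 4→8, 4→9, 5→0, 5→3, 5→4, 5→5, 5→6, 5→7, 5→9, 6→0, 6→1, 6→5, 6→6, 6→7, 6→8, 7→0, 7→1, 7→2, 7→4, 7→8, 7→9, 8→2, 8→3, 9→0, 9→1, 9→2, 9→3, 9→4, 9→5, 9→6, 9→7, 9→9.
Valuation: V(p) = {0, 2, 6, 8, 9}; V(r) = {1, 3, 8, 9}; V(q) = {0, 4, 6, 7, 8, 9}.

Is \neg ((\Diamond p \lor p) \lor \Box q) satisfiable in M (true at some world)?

Recall that \Box ψ holds at a world iff ψ holds at every accessible world, and \Diamond ψ holds iff ψ holds at some accessible world.
Let φ = \neg ((\Diamond p \lor p) \lor \Box q). Evaluate φ at each world:
  0 (successors {0, 1, 3, 5, 6}): φ is false.
  1 (successors {2, 5, 6, 7, 9}): φ is false.
  2 (successors {0, 1, 2, 6, 8, 9}): φ is false.
  3 (successors {5, 6, 8, 9}): φ is false.
  4 (successors {0, 2, 3, 6, 8, 9}): φ is false.
  5 (successors {0, 3, 4, 5, 6, 7, 9}): φ is false.
  6 (successors {0, 1, 5, 6, 7, 8}): φ is false.
  7 (successors {0, 1, 2, 4, 8, 9}): φ is false.
  8 (successors {2, 3}): φ is false.
  9 (successors {0, 1, 2, 3, 4, 5, 6, 7, 9}): φ is false.
For instance, at 2:
  At 2: (\Diamond p \lor p) \lor \Box q is true, so \neg ((\Diamond p \lor p) \lor \Box q) is false.
    At 2: \Diamond p \lor p is true, \Box q is false, so (\Diamond p \lor p) \lor \Box q is true.
      At 2: \Diamond p is true, p is true, so \Diamond p \lor p is true.
      At 2: \Box q requires q at every successor {0, 1, 2, 6, 8, 9}.
        q fails at 1, so \Box q is false at 2.

No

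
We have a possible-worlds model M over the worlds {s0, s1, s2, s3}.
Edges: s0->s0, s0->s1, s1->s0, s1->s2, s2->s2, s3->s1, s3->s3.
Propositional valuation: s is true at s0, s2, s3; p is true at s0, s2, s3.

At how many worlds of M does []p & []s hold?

2

Let φ = []p & []s. Evaluate φ at each world:
  s0 (successors {s0, s1}): φ is false.
  s1 (successors {s0, s2}): φ is true.
  s2 (successors {s2}): φ is true.
  s3 (successors {s1, s3}): φ is false.
For instance, at s1:
  At s1: []p is true, []s is true, so []p & []s is true.
    At s1: []p requires p at every successor {s0, s2}.
      At s0: p is true.
      At s2: p is true.
    So []p is true at s1.
    At s1: []s requires s at every successor {s0, s2}.
      At s0: s is true.
      At s2: s is true.
    So []s is true at s1.
Satisfying worlds: {s1, s2}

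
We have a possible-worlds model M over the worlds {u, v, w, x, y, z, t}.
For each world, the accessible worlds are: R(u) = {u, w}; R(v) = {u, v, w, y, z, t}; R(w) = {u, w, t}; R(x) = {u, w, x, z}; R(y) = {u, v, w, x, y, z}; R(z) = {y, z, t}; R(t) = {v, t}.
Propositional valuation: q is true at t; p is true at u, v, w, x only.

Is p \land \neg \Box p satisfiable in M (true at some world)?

Recall that \Box ψ holds at a world iff ψ holds at every accessible world, and \Diamond ψ holds iff ψ holds at some accessible world.
Let φ = p \land \neg \Box p. Evaluate φ at each world:
  u (successors {u, w}): φ is false.
  v (successors {u, v, w, y, z, t}): φ is true.
  w (successors {u, w, t}): φ is true.
  x (successors {u, w, x, z}): φ is true.
  y (successors {u, v, w, x, y, z}): φ is false.
  z (successors {y, z, t}): φ is false.
  t (successors {v, t}): φ is false.
Detail at v (witness):
  At v: p is true, \neg \Box p is true, so p \land \neg \Box p is true.
    At v: \Box p is false, so \neg \Box p is true.
      At v: \Box p requires p at every successor {u, v, w, y, z, t}.
        p fails at y, so \Box p is false at v.

Yes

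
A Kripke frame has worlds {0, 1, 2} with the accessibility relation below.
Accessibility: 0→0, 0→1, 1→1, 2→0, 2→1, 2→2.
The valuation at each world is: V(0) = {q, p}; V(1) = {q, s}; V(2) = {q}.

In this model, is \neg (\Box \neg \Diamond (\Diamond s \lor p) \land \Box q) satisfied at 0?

Yes

At 0: \Box \neg \Diamond (\Diamond s \lor p) \land \Box q is false, so \neg (\Box \neg \Diamond (\Diamond s \lor p) \land \Box q) is true.
  At 0: \Box \neg \Diamond (\Diamond s \lor p) is false, \Box q is true, so \Box \neg \Diamond (\Diamond s \lor p) \land \Box q is false.
    At 0: \Box \neg \Diamond (\Diamond s \lor p) requires \neg \Diamond (\Diamond s \lor p) at every successor {0, 1}.
      \neg \Diamond (\Diamond s \lor p) fails at 0, so \Box \neg \Diamond (\Diamond s \lor p) is false at 0.
    At 0: \Box q requires q at every successor {0, 1}.
      At 0: q is true.
      At 1: q is true.
    So \Box q is true at 0.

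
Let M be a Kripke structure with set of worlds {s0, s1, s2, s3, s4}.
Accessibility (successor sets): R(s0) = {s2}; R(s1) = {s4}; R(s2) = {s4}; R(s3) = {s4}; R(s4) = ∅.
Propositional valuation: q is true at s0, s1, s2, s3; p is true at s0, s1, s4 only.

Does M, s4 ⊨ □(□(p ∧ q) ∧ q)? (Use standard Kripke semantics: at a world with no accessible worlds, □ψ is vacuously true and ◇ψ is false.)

Yes

At s4: no accessible worlds, so □(□(p ∧ q) ∧ q) holds vacuously.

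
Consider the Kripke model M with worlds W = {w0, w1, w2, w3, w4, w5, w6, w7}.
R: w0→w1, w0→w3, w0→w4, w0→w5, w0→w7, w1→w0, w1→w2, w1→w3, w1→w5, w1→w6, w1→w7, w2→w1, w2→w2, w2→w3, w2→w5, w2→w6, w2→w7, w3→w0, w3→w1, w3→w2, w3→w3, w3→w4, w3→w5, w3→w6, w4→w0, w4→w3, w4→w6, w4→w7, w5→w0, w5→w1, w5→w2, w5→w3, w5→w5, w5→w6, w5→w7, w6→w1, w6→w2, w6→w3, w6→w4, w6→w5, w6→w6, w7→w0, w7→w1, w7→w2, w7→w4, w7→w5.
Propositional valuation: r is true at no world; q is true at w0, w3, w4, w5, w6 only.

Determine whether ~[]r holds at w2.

Yes

At w2: []r is false, so ~[]r is true.
  At w2: []r requires r at every successor {w1, w2, w3, w5, w6, w7}.
    r fails at w1, so []r is false at w2.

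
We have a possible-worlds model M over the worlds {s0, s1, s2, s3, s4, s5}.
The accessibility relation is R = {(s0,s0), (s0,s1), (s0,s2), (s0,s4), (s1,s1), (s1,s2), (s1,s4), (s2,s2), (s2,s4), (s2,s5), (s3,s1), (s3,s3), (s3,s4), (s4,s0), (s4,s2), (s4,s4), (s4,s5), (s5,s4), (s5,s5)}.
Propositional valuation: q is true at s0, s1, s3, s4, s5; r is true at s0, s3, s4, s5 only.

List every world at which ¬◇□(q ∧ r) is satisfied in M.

s0, s1, s3

Recall that □ψ holds at a world iff ψ holds at every accessible world, and ◇ψ holds iff ψ holds at some accessible world.
Let φ = ¬◇□(q ∧ r). Evaluate φ at each world:
  s0 (successors {s0, s1, s2, s4}): φ is true.
  s1 (successors {s1, s2, s4}): φ is true.
  s2 (successors {s2, s4, s5}): φ is false.
  s3 (successors {s1, s3, s4}): φ is true.
  s4 (successors {s0, s2, s4, s5}): φ is false.
  s5 (successors {s4, s5}): φ is false.
For instance, at s1:
  At s1: ◇□(q ∧ r) is false, so ¬◇□(q ∧ r) is true.
    At s1: ◇□(q ∧ r) requires □(q ∧ r) at some successor in {s1, s2, s4}.
      At s1: □(q ∧ r) is false.
      At s2: □(q ∧ r) is false.
      At s4: □(q ∧ r) is false.
    So ◇□(q ∧ r) is false at s1.
Satisfying worlds: {s0, s1, s3}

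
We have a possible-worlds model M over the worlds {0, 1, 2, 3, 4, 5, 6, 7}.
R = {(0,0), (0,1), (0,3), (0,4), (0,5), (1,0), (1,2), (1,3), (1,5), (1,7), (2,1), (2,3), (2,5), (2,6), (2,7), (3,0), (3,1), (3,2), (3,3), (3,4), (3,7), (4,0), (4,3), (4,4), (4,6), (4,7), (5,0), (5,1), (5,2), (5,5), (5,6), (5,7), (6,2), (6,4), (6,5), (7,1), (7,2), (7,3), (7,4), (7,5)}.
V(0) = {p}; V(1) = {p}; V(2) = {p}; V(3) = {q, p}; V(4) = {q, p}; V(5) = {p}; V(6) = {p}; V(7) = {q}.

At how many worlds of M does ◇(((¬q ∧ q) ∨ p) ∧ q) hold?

7

Let φ = ◇(((¬q ∧ q) ∨ p) ∧ q). Evaluate φ at each world:
  0 (successors {0, 1, 3, 4, 5}): φ is true.
  1 (successors {0, 2, 3, 5, 7}): φ is true.
  2 (successors {1, 3, 5, 6, 7}): φ is true.
  3 (successors {0, 1, 2, 3, 4, 7}): φ is true.
  4 (successors {0, 3, 4, 6, 7}): φ is true.
  5 (successors {0, 1, 2, 5, 6, 7}): φ is false.
  6 (successors {2, 4, 5}): φ is true.
  7 (successors {1, 2, 3, 4, 5}): φ is true.
For instance, at 4:
  At 4: ◇(((¬q ∧ q) ∨ p) ∧ q) requires ((¬q ∧ q) ∨ p) ∧ q at some successor in {0, 3, 4, 6, 7}.
    ((¬q ∧ q) ∨ p) ∧ q holds at 3, so ◇(((¬q ∧ q) ∨ p) ∧ q) is true at 4.
Satisfying worlds: {0, 1, 2, 3, 4, 6, 7}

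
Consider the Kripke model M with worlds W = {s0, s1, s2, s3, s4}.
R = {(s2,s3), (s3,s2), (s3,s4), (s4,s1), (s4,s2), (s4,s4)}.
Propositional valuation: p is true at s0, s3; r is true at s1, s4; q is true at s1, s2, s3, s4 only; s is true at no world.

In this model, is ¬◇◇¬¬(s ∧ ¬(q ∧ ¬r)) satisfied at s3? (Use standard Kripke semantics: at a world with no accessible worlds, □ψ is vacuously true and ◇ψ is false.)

Yes

At s3: ◇◇¬¬(s ∧ ¬(q ∧ ¬r)) is false, so ¬◇◇¬¬(s ∧ ¬(q ∧ ¬r)) is true.
  At s3: ◇◇¬¬(s ∧ ¬(q ∧ ¬r)) requires ◇¬¬(s ∧ ¬(q ∧ ¬r)) at some successor in {s2, s4}.
    At s2: ◇¬¬(s ∧ ¬(q ∧ ¬r)) is false.
    At s4: ◇¬¬(s ∧ ¬(q ∧ ¬r)) is false.
  So ◇◇¬¬(s ∧ ¬(q ∧ ¬r)) is false at s3.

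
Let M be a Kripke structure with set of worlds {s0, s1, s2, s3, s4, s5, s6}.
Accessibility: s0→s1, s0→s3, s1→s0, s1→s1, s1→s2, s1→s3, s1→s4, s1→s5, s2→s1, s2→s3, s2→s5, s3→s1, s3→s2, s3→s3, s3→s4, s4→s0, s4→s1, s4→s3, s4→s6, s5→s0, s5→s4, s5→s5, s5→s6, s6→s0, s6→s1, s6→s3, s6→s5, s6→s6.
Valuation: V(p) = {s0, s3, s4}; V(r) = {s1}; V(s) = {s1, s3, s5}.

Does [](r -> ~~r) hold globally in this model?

Let φ = [](r -> ~~r). Evaluate φ at each world:
  s0 (successors {s1, s3}): φ is true.
  s1 (successors {s0, s1, s2, s3, s4, s5}): φ is true.
  s2 (successors {s1, s3, s5}): φ is true.
  s3 (successors {s1, s2, s3, s4}): φ is true.
  s4 (successors {s0, s1, s3, s6}): φ is true.
  s5 (successors {s0, s4, s5, s6}): φ is true.
  s6 (successors {s0, s1, s3, s5, s6}): φ is true.
For instance, at s5:
  At s5: [](r -> ~~r) requires r -> ~~r at every successor {s0, s4, s5, s6}.
    At s0: r -> ~~r is true.
    At s4: r -> ~~r is true.
    At s5: r -> ~~r is true.
    At s6: r -> ~~r is true.
  So [](r -> ~~r) is true at s5.

Yes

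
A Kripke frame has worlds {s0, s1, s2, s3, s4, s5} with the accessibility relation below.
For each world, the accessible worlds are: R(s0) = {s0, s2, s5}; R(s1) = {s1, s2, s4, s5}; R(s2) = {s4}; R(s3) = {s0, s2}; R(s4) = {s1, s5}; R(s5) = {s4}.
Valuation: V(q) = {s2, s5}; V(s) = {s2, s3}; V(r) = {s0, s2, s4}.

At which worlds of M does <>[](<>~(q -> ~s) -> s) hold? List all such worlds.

Let φ = <>[](<>~(q -> ~s) -> s). Evaluate φ at each world:
  s0 (successors {s0, s2, s5}): φ is true.
  s1 (successors {s1, s2, s4, s5}): φ is true.
  s2 (successors {s4}): φ is false.
  s3 (successors {s0, s2}): φ is true.
  s4 (successors {s1, s5}): φ is true.
  s5 (successors {s4}): φ is false.
For instance, at s0:
  At s0: <>[](<>~(q -> ~s) -> s) requires [](<>~(q -> ~s) -> s) at some successor in {s0, s2, s5}.
    [](<>~(q -> ~s) -> s) holds at s2, so <>[](<>~(q -> ~s) -> s) is true at s0.
      At s2: [](<>~(q -> ~s) -> s) requires <>~(q -> ~s) -> s at every successor {s4}.
        At s4: <>~(q -> ~s) -> s is true.
      So [](<>~(q -> ~s) -> s) is true at s2.
Satisfying worlds: {s0, s1, s3, s4}

s0, s1, s3, s4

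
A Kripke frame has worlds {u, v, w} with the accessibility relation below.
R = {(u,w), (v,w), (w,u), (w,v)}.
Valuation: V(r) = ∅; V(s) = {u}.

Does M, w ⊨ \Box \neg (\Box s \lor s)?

At w: \Box \neg (\Box s \lor s) requires \neg (\Box s \lor s) at every successor {u, v}.
  \neg (\Box s \lor s) fails at u, so \Box \neg (\Box s \lor s) is false at w.
    At u: \Box s \lor s is true, so \neg (\Box s \lor s) is false.
      At u: \Box s is false, s is true, so \Box s \lor s is true.

No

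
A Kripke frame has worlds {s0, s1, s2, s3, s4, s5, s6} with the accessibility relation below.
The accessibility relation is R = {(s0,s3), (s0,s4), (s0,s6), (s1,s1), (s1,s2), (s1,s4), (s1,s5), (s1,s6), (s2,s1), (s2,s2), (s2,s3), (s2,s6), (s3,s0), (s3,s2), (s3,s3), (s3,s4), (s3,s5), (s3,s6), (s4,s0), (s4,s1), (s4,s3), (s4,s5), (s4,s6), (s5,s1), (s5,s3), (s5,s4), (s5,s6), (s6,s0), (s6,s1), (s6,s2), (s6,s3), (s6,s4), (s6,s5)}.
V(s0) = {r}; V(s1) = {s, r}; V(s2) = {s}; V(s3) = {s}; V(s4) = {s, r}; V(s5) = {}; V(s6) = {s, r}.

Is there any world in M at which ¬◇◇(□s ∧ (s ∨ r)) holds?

No

Let φ = ¬◇◇(□s ∧ (s ∨ r)). Evaluate φ at each world:
  s0 (successors {s3, s4, s6}): φ is false.
  s1 (successors {s1, s2, s4, s5, s6}): φ is false.
  s2 (successors {s1, s2, s3, s6}): φ is false.
  s3 (successors {s0, s2, s3, s4, s5, s6}): φ is false.
  s4 (successors {s0, s1, s3, s5, s6}): φ is false.
  s5 (successors {s1, s3, s4, s6}): φ is false.
  s6 (successors {s0, s1, s2, s3, s4, s5}): φ is false.
For instance, at s0:
  At s0: ◇◇(□s ∧ (s ∨ r)) is true, so ¬◇◇(□s ∧ (s ∨ r)) is false.
    At s0: ◇◇(□s ∧ (s ∨ r)) requires ◇(□s ∧ (s ∨ r)) at some successor in {s3, s4, s6}.
      ◇(□s ∧ (s ∨ r)) holds at s3, so ◇◇(□s ∧ (s ∨ r)) is true at s0.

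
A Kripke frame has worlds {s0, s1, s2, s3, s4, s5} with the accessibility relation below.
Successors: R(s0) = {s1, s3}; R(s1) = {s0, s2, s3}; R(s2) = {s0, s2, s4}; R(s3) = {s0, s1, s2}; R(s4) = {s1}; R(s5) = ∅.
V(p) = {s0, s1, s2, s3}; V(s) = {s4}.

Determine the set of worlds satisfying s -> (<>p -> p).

Let φ = s -> (<>p -> p). Evaluate φ at each world:
  s0 (successors {s1, s3}): φ is true.
  s1 (successors {s0, s2, s3}): φ is true.
  s2 (successors {s0, s2, s4}): φ is true.
  s3 (successors {s0, s1, s2}): φ is true.
  s4 (successors {s1}): φ is false.
  s5 (successors ∅): φ is true.
For instance, at s1:
  At s1: s is false, <>p -> p is true, so s -> (<>p -> p) is true.
    At s1: <>p is true, p is true, so <>p -> p is true.
      At s1: <>p requires p at some successor in {s0, s2, s3}.
        p holds at s0, so <>p is true at s1.
Satisfying worlds: {s0, s1, s2, s3, s5}

s0, s1, s2, s3, s5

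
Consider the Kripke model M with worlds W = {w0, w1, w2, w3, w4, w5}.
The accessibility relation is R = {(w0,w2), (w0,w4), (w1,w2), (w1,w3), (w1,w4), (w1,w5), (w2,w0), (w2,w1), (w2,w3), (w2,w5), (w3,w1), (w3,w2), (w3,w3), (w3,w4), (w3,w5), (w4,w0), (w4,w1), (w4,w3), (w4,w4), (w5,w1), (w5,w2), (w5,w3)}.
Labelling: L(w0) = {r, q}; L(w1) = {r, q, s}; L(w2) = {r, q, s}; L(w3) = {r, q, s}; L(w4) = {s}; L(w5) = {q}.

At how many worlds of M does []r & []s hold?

1

Let φ = []r & []s. Evaluate φ at each world:
  w0 (successors {w2, w4}): φ is false.
  w1 (successors {w2, w3, w4, w5}): φ is false.
  w2 (successors {w0, w1, w3, w5}): φ is false.
  w3 (successors {w1, w2, w3, w4, w5}): φ is false.
  w4 (successors {w0, w1, w3, w4}): φ is false.
  w5 (successors {w1, w2, w3}): φ is true.
For instance, at w5:
  At w5: []r is true, []s is true, so []r & []s is true.
    At w5: []r requires r at every successor {w1, w2, w3}.
      At w1: r is true.
      At w2: r is true.
      At w3: r is true.
    So []r is true at w5.
    At w5: []s requires s at every successor {w1, w2, w3}.
      At w1: s is true.
      At w2: s is true.
      At w3: s is true.
    So []s is true at w5.
Satisfying worlds: {w5}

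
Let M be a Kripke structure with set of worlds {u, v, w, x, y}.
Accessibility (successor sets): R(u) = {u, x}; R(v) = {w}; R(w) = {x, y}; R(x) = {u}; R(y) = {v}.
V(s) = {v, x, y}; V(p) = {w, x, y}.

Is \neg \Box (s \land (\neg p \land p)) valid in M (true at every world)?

Let φ = \neg \Box (s \land (\neg p \land p)). Evaluate φ at each world:
  u (successors {u, x}): φ is true.
  v (successors {w}): φ is true.
  w (successors {x, y}): φ is true.
  x (successors {u}): φ is true.
  y (successors {v}): φ is true.
For instance, at y:
  At y: \Box (s \land (\neg p \land p)) is false, so \neg \Box (s \land (\neg p \land p)) is true.
    At y: \Box (s \land (\neg p \land p)) requires s \land (\neg p \land p) at every successor {v}.
      s \land (\neg p \land p) fails at v, so \Box (s \land (\neg p \land p)) is false at y.

Yes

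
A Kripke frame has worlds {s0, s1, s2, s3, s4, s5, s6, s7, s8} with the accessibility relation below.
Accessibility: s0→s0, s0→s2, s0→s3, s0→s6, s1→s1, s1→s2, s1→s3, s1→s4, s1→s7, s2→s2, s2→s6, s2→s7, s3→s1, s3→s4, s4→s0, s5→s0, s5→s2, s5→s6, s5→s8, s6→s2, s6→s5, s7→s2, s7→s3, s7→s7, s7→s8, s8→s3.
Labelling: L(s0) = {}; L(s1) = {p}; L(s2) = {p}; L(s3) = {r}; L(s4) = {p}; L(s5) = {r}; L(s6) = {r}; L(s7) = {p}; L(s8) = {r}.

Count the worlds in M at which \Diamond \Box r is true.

Recall that \Box ψ holds at a world iff ψ holds at every accessible world, and \Diamond ψ holds iff ψ holds at some accessible world.
Let φ = \Diamond \Box r. Evaluate φ at each world:
  s0 (successors {s0, s2, s3, s6}): φ is false.
  s1 (successors {s1, s2, s3, s4, s7}): φ is false.
  s2 (successors {s2, s6, s7}): φ is false.
  s3 (successors {s1, s4}): φ is false.
  s4 (successors {s0}): φ is false.
  s5 (successors {s0, s2, s6, s8}): φ is true.
  s6 (successors {s2, s5}): φ is false.
  s7 (successors {s2, s3, s7, s8}): φ is true.
  s8 (successors {s3}): φ is false.
For instance, at s2:
  At s2: \Diamond \Box r requires \Box r at some successor in {s2, s6, s7}.
    At s2: \Box r is false.
    At s6: \Box r is false.
    At s7: \Box r is false.
  So \Diamond \Box r is false at s2.
Satisfying worlds: {s5, s7}

2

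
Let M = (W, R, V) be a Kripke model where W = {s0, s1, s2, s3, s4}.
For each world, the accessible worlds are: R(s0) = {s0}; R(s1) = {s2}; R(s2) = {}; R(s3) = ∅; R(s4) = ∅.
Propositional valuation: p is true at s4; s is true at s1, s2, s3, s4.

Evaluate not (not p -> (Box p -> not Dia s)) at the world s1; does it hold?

No

At s1: not p -> (Box p -> not Dia s) is true, so not (not p -> (Box p -> not Dia s)) is false.
  At s1: not p is true, Box p -> not Dia s is true, so not p -> (Box p -> not Dia s) is true.
    At s1: Box p is false, not Dia s is false, so Box p -> not Dia s is true.
      At s1: Box p requires p at every successor {s2}.
        p fails at s2, so Box p is false at s1.
      At s1: Dia s is true, so not Dia s is false.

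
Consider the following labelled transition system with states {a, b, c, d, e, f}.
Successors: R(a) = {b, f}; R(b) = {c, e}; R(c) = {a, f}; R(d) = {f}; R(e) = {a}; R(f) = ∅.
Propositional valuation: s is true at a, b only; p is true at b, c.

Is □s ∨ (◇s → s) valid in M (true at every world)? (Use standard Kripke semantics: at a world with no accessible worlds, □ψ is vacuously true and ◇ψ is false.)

Recall that □ψ holds at a world iff ψ holds at every accessible world, and ◇ψ holds iff ψ holds at some accessible world.
Let φ = □s ∨ (◇s → s). Evaluate φ at each world:
  a (successors {b, f}): φ is true.
  b (successors {c, e}): φ is true.
  c (successors {a, f}): φ is false.
  d (successors {f}): φ is true.
  e (successors {a}): φ is true.
  f (successors ∅): φ is true.
Detail at c (counterexample):
  At c: □s is false, ◇s → s is false, so □s ∨ (◇s → s) is false.
    At c: □s requires s at every successor {a, f}.
      s fails at f, so □s is false at c.
    At c: ◇s is true, s is false, so ◇s → s is false.
      At c: ◇s requires s at some successor in {a, f}.
        s holds at a, so ◇s is true at c.

No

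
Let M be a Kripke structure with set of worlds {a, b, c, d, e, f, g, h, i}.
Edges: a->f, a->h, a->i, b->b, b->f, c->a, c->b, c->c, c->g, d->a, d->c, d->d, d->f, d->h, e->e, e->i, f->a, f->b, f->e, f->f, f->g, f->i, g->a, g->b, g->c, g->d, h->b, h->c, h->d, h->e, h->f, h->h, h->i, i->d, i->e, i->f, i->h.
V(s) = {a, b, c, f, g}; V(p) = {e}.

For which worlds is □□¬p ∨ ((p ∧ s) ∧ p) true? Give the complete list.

Let φ = □□¬p ∨ ((p ∧ s) ∧ p). Evaluate φ at each world:
  a (successors {f, h, i}): φ is false.
  b (successors {b, f}): φ is false.
  c (successors {a, b, c, g}): φ is true.
  d (successors {a, c, d, f, h}): φ is false.
  e (successors {e, i}): φ is false.
  f (successors {a, b, e, f, g, i}): φ is false.
  g (successors {a, b, c, d}): φ is true.
  h (successors {b, c, d, e, f, h, i}): φ is false.
  i (successors {d, e, f, h}): φ is false.
For instance, at h:
  At h: □□¬p is false, (p ∧ s) ∧ p is false, so □□¬p ∨ ((p ∧ s) ∧ p) is false.
    At h: □□¬p requires □¬p at every successor {b, c, d, e, f, h, i}.
      □¬p fails at e, so □□¬p is false at h.
Satisfying worlds: {c, g}

c, g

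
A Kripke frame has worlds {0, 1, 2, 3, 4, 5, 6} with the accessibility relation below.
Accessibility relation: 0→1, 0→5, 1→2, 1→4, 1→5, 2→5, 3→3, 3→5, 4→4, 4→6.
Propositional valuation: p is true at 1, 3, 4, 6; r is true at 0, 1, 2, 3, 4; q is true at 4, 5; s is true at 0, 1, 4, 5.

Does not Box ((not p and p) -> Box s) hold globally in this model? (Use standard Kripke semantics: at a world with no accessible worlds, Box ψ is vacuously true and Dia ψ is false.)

No

Let φ = not Box ((not p and p) -> Box s). Evaluate φ at each world:
  0 (successors {1, 5}): φ is false.
  1 (successors {2, 4, 5}): φ is false.
  2 (successors {5}): φ is false.
  3 (successors {3, 5}): φ is false.
  4 (successors {4, 6}): φ is false.
  5 (successors ∅): φ is false.
  6 (successors ∅): φ is false.
Detail at 0 (counterexample):
  At 0: Box ((not p and p) -> Box s) is true, so not Box ((not p and p) -> Box s) is false.
    At 0: Box ((not p and p) -> Box s) requires (not p and p) -> Box s at every successor {1, 5}.
      At 1: (not p and p) -> Box s is true.
      At 5: (not p and p) -> Box s is true.
    So Box ((not p and p) -> Box s) is true at 0.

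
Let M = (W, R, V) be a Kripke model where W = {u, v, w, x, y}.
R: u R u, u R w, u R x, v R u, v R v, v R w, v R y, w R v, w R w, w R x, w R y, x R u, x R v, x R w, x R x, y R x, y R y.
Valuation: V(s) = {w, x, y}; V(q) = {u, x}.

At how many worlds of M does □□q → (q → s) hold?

5

Recall that □ψ holds at a world iff ψ holds at every accessible world, and ◇ψ holds iff ψ holds at some accessible world.
Let φ = □□q → (q → s). Evaluate φ at each world:
  u (successors {u, w, x}): φ is true.
  v (successors {u, v, w, y}): φ is true.
  w (successors {v, w, x, y}): φ is true.
  x (successors {u, v, w, x}): φ is true.
  y (successors {x, y}): φ is true.
For instance, at v:
  At v: □□q is false, q → s is true, so □□q → (q → s) is true.
    At v: □□q requires □q at every successor {u, v, w, y}.
      □q fails at u, so □□q is false at v.
Satisfying worlds: {u, v, w, x, y}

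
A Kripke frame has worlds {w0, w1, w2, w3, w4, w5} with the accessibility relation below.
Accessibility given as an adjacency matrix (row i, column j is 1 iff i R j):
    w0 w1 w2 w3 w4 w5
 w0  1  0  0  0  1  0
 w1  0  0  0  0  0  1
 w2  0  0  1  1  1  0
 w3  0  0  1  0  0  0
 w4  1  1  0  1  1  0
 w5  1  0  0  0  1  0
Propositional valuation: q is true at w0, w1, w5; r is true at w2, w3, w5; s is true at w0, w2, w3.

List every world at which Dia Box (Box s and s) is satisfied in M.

Let φ = Dia Box (Box s and s). Evaluate φ at each world:
  w0 (successors {w0, w4}): φ is false.
  w1 (successors {w5}): φ is false.
  w2 (successors {w2, w3, w4}): φ is false.
  w3 (successors {w2}): φ is false.
  w4 (successors {w0, w1, w3, w4}): φ is false.
  w5 (successors {w0, w4}): φ is false.
For instance, at w2:
  At w2: Dia Box (Box s and s) requires Box (Box s and s) at some successor in {w2, w3, w4}.
    At w2: Box (Box s and s) is false.
    At w3: Box (Box s and s) is false.
    At w4: Box (Box s and s) is false.
  So Dia Box (Box s and s) is false at w2.
Satisfying worlds: none.

none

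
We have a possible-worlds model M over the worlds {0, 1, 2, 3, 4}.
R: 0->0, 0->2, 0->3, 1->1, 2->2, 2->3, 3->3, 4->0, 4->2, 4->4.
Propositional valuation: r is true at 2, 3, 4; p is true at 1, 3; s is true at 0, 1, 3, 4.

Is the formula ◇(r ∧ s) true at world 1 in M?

No

At 1: ◇(r ∧ s) requires r ∧ s at some successor in {1}.
  At 1: r ∧ s is false.
So ◇(r ∧ s) is false at 1.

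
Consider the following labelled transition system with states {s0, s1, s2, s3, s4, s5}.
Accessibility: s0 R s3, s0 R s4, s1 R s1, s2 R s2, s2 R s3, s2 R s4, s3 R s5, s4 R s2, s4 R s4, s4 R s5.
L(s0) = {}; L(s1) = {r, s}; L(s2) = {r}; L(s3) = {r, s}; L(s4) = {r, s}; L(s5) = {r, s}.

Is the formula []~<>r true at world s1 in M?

At s1: []~<>r requires ~<>r at every successor {s1}.
  ~<>r fails at s1, so []~<>r is false at s1.
    At s1: <>r is true, so ~<>r is false.
      At s1: <>r requires r at some successor in {s1}.
        r holds at s1, so <>r is true at s1.

No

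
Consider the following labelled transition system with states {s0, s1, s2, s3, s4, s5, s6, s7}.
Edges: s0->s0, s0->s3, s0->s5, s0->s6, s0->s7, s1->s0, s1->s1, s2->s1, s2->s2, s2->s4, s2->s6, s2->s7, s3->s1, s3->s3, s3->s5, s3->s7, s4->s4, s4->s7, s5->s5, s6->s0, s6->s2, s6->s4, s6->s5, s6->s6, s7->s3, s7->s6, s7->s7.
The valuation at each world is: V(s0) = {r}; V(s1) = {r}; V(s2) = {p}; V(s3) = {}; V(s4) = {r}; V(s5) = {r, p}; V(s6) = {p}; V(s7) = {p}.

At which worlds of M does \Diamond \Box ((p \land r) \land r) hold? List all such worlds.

s0, s3, s5, s6

Let φ = \Diamond \Box ((p \land r) \land r). Evaluate φ at each world:
  s0 (successors {s0, s3, s5, s6, s7}): φ is true.
  s1 (successors {s0, s1}): φ is false.
  s2 (successors {s1, s2, s4, s6, s7}): φ is false.
  s3 (successors {s1, s3, s5, s7}): φ is true.
  s4 (successors {s4, s7}): φ is false.
  s5 (successors {s5}): φ is true.
  s6 (successors {s0, s2, s4, s5, s6}): φ is true.
  s7 (successors {s3, s6, s7}): φ is false.
For instance, at s7:
  At s7: \Diamond \Box ((p \land r) \land r) requires \Box ((p \land r) \land r) at some successor in {s3, s6, s7}.
    At s3: \Box ((p \land r) \land r) is false.
    At s6: \Box ((p \land r) \land r) is false.
    At s7: \Box ((p \land r) \land r) is false.
  So \Diamond \Box ((p \land r) \land r) is false at s7.
Satisfying worlds: {s0, s3, s5, s6}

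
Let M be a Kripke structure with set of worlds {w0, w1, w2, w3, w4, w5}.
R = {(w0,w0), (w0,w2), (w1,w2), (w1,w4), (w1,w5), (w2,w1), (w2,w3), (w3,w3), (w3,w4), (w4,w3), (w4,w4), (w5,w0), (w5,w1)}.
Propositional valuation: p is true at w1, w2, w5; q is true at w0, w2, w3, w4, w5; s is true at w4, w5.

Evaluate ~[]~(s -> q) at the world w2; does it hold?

Yes

Recall that []ψ holds at a world iff ψ holds at every accessible world, and <>ψ holds iff ψ holds at some accessible world.
At w2: []~(s -> q) is false, so ~[]~(s -> q) is true.
  At w2: []~(s -> q) requires ~(s -> q) at every successor {w1, w3}.
    ~(s -> q) fails at w1, so []~(s -> q) is false at w2.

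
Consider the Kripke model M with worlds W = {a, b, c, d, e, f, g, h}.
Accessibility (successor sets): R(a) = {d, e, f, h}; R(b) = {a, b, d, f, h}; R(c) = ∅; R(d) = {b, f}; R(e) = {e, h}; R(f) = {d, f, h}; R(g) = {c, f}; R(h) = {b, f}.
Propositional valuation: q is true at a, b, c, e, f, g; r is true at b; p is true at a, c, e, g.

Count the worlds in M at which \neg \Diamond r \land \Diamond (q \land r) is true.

0

Let φ = \neg \Diamond r \land \Diamond (q \land r). Evaluate φ at each world:
  a (successors {d, e, f, h}): φ is false.
  b (successors {a, b, d, f, h}): φ is false.
  c (successors ∅): φ is false.
  d (successors {b, f}): φ is false.
  e (successors {e, h}): φ is false.
  f (successors {d, f, h}): φ is false.
  g (successors {c, f}): φ is false.
  h (successors {b, f}): φ is false.
For instance, at a:
  At a: \neg \Diamond r is true, \Diamond (q \land r) is false, so \neg \Diamond r \land \Diamond (q \land r) is false.
    At a: \Diamond r is false, so \neg \Diamond r is true.
      At a: \Diamond r requires r at some successor in {d, e, f, h}.
        At d: r is false.
        At e: r is false.
        At f: r is false.
        At h: r is false.
      So \Diamond r is false at a.
    At a: \Diamond (q \land r) requires q \land r at some successor in {d, e, f, h}.
      At d: q \land r is false.
      At e: q \land r is false.
      At f: q \land r is false.
      At h: q \land r is false.
    So \Diamond (q \land r) is false at a.
Satisfying worlds: none.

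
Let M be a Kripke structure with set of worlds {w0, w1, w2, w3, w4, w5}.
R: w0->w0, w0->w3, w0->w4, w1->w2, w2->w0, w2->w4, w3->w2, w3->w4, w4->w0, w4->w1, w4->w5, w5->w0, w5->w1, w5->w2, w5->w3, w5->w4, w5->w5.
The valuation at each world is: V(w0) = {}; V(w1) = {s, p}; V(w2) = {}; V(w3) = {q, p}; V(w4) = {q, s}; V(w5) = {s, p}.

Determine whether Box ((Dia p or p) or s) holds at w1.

Recall that Box ψ holds at a world iff ψ holds at every accessible world, and Dia ψ holds iff ψ holds at some accessible world.
At w1: Box ((Dia p or p) or s) requires (Dia p or p) or s at every successor {w2}.
  (Dia p or p) or s fails at w2, so Box ((Dia p or p) or s) is false at w1.
    At w2: Dia p or p is false, s is false, so (Dia p or p) or s is false.
      At w2: Dia p is false, p is false, so Dia p or p is false.

No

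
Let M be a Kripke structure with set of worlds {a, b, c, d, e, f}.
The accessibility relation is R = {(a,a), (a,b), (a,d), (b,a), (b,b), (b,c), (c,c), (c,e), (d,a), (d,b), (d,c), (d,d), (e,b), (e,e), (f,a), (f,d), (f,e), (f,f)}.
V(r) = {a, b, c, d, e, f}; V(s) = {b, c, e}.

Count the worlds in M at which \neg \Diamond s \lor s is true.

Recall that \Diamond ψ holds at a world iff ψ holds at some accessible world.
Let φ = \neg \Diamond s \lor s. Evaluate φ at each world:
  a (successors {a, b, d}): φ is false.
  b (successors {a, b, c}): φ is true.
  c (successors {c, e}): φ is true.
  d (successors {a, b, c, d}): φ is false.
  e (successors {b, e}): φ is true.
  f (successors {a, d, e, f}): φ is false.
For instance, at a:
  At a: \neg \Diamond s is false, s is false, so \neg \Diamond s \lor s is false.
    At a: \Diamond s is true, so \neg \Diamond s is false.
      At a: \Diamond s requires s at some successor in {a, b, d}.
        s holds at b, so \Diamond s is true at a.
Satisfying worlds: {b, c, e}

3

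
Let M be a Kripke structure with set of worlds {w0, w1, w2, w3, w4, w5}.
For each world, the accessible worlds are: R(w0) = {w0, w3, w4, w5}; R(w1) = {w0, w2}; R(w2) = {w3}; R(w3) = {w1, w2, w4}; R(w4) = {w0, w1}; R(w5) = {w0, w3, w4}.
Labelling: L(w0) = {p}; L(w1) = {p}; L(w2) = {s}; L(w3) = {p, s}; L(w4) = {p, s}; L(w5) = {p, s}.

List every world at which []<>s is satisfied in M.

Recall that []ψ holds at a world iff ψ holds at every accessible world, and <>ψ holds iff ψ holds at some accessible world.
Let φ = []<>s. Evaluate φ at each world:
  w0 (successors {w0, w3, w4, w5}): φ is false.
  w1 (successors {w0, w2}): φ is true.
  w2 (successors {w3}): φ is true.
  w3 (successors {w1, w2, w4}): φ is false.
  w4 (successors {w0, w1}): φ is true.
  w5 (successors {w0, w3, w4}): φ is false.
For instance, at w5:
  At w5: []<>s requires <>s at every successor {w0, w3, w4}.
    <>s fails at w4, so []<>s is false at w5.
      At w4: <>s requires s at some successor in {w0, w1}.
        At w0: s is false.
        At w1: s is false.
      So <>s is false at w4.
Satisfying worlds: {w1, w2, w4}

w1, w2, w4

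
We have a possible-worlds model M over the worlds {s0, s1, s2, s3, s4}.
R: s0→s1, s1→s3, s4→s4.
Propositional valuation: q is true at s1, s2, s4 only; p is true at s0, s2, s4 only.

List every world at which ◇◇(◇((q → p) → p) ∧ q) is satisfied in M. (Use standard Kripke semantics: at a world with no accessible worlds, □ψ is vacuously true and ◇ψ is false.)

s4

Let φ = ◇◇(◇((q → p) → p) ∧ q). Evaluate φ at each world:
  s0 (successors {s1}): φ is false.
  s1 (successors {s3}): φ is false.
  s2 (successors ∅): φ is false.
  s3 (successors ∅): φ is false.
  s4 (successors {s4}): φ is true.
For instance, at s0:
  At s0: ◇◇(◇((q → p) → p) ∧ q) requires ◇(◇((q → p) → p) ∧ q) at some successor in {s1}.
    At s1: ◇(◇((q → p) → p) ∧ q) is false.
  So ◇◇(◇((q → p) → p) ∧ q) is false at s0.
Satisfying worlds: {s4}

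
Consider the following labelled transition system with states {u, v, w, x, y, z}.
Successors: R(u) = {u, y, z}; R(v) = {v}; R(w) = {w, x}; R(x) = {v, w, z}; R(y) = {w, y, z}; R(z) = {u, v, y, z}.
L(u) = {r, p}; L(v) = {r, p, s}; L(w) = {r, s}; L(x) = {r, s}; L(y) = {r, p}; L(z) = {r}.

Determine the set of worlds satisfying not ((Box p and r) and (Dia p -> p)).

Let φ = not ((Box p and r) and (Dia p -> p)). Evaluate φ at each world:
  u (successors {u, y, z}): φ is true.
  v (successors {v}): φ is false.
  w (successors {w, x}): φ is true.
  x (successors {v, w, z}): φ is true.
  y (successors {w, y, z}): φ is true.
  z (successors {u, v, y, z}): φ is true.
For instance, at x:
  At x: (Box p and r) and (Dia p -> p) is false, so not ((Box p and r) and (Dia p -> p)) is true.
    At x: Box p and r is false, Dia p -> p is false, so (Box p and r) and (Dia p -> p) is false.
      At x: Box p is false, r is true, so Box p and r is false.
      At x: Dia p is true, p is false, so Dia p -> p is false.
Satisfying worlds: {u, w, x, y, z}

u, w, x, y, z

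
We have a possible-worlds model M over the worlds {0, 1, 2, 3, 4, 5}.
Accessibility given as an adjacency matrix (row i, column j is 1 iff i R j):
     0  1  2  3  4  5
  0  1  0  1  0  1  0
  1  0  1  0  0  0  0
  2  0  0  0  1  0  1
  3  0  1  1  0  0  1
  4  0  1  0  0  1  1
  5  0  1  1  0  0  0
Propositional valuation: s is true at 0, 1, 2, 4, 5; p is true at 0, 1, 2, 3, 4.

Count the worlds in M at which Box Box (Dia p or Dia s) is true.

Let φ = Box Box (Dia p or Dia s). Evaluate φ at each world:
  0 (successors {0, 2, 4}): φ is true.
  1 (successors {1}): φ is true.
  2 (successors {3, 5}): φ is true.
  3 (successors {1, 2, 5}): φ is true.
  4 (successors {1, 4, 5}): φ is true.
  5 (successors {1, 2}): φ is true.
For instance, at 1:
  At 1: Box Box (Dia p or Dia s) requires Box (Dia p or Dia s) at every successor {1}.
      At 1: Box (Dia p or Dia s) requires Dia p or Dia s at every successor {1}.
        At 1: Dia p or Dia s is true.
      So Box (Dia p or Dia s) is true at 1.
  So Box Box (Dia p or Dia s) is true at 1.
Satisfying worlds: {0, 1, 2, 3, 4, 5}

6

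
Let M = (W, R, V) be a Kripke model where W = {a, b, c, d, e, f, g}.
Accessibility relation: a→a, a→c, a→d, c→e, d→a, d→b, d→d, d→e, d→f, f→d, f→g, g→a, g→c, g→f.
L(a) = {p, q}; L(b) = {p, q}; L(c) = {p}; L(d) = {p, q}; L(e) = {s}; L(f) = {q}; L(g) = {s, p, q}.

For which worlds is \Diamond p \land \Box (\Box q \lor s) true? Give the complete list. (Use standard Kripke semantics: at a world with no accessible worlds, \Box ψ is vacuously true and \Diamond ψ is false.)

Let φ = \Diamond p \land \Box (\Box q \lor s). Evaluate φ at each world:
  a (successors {a, c, d}): φ is false.
  b (successors ∅): φ is false.
  c (successors {e}): φ is false.
  d (successors {a, b, d, e, f}): φ is false.
  e (successors ∅): φ is false.
  f (successors {d, g}): φ is false.
  g (successors {a, c, f}): φ is false.
For instance, at a:
  At a: \Diamond p is true, \Box (\Box q \lor s) is false, so \Diamond p \land \Box (\Box q \lor s) is false.
    At a: \Diamond p requires p at some successor in {a, c, d}.
      p holds at a, so \Diamond p is true at a.
    At a: \Box (\Box q \lor s) requires \Box q \lor s at every successor {a, c, d}.
      \Box q \lor s fails at a, so \Box (\Box q \lor s) is false at a.
Satisfying worlds: none.

none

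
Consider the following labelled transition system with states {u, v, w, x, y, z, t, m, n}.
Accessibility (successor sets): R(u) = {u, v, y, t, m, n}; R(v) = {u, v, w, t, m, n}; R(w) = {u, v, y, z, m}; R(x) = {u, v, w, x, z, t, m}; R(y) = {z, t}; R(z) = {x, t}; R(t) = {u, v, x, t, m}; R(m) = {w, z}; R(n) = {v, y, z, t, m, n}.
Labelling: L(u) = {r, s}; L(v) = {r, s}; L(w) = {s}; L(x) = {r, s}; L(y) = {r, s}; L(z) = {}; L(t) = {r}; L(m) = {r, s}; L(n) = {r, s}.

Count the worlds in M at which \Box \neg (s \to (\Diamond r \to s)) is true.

Recall that \Box ψ holds at a world iff ψ holds at every accessible world, and \Diamond ψ holds iff ψ holds at some accessible world.
Let φ = \Box \neg (s \to (\Diamond r \to s)). Evaluate φ at each world:
  u (successors {u, v, y, t, m, n}): φ is false.
  v (successors {u, v, w, t, m, n}): φ is false.
  w (successors {u, v, y, z, m}): φ is false.
  x (successors {u, v, w, x, z, t, m}): φ is false.
  y (successors {z, t}): φ is false.
  z (successors {x, t}): φ is false.
  t (successors {u, v, x, t, m}): φ is false.
  m (successors {w, z}): φ is false.
  n (successors {v, y, z, t, m, n}): φ is false.
For instance, at x:
  At x: \Box \neg (s \to (\Diamond r \to s)) requires \neg (s \to (\Diamond r \to s)) at every successor {u, v, w, x, z, t, m}.
    \neg (s \to (\Diamond r \to s)) fails at u, so \Box \neg (s \to (\Diamond r \to s)) is false at x.
      At u: s \to (\Diamond r \to s) is true, so \neg (s \to (\Diamond r \to s)) is false.
Satisfying worlds: none.

0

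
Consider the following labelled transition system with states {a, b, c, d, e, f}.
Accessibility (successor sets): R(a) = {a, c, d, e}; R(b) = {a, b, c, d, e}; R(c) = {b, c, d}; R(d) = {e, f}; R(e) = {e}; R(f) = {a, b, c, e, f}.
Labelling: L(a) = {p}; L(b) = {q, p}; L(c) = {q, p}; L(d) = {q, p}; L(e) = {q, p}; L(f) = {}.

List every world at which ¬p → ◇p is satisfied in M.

Let φ = ¬p → ◇p. Evaluate φ at each world:
  a (successors {a, c, d, e}): φ is true.
  b (successors {a, b, c, d, e}): φ is true.
  c (successors {b, c, d}): φ is true.
  d (successors {e, f}): φ is true.
  e (successors {e}): φ is true.
  f (successors {a, b, c, e, f}): φ is true.
For instance, at f:
  At f: ¬p is true, ◇p is true, so ¬p → ◇p is true.
    At f: ◇p requires p at some successor in {a, b, c, e, f}.
      p holds at a, so ◇p is true at f.
Satisfying worlds: {a, b, c, d, e, f}

a, b, c, d, e, f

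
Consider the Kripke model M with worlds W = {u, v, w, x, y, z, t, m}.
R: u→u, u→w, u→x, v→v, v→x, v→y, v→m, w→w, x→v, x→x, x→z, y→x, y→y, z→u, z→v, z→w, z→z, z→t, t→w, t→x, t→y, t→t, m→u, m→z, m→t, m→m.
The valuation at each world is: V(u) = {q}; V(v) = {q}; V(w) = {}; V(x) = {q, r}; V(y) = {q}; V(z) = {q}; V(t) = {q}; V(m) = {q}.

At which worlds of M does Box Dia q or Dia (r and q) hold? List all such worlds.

Let φ = Box Dia q or Dia (r and q). Evaluate φ at each world:
  u (successors {u, w, x}): φ is true.
  v (successors {v, x, y, m}): φ is true.
  w (successors {w}): φ is false.
  x (successors {v, x, z}): φ is true.
  y (successors {x, y}): φ is true.
  z (successors {u, v, w, z, t}): φ is false.
  t (successors {w, x, y, t}): φ is true.
  m (successors {u, z, t, m}): φ is true.
For instance, at y:
  At y: Box Dia q is true, Dia (r and q) is true, so Box Dia q or Dia (r and q) is true.
    At y: Box Dia q requires Dia q at every successor {x, y}.
      At x: Dia q is true.
      At y: Dia q is true.
    So Box Dia q is true at y.
    At y: Dia (r and q) requires r and q at some successor in {x, y}.
      r and q holds at x, so Dia (r and q) is true at y.
Satisfying worlds: {u, v, x, y, t, m}

u, v, x, y, t, m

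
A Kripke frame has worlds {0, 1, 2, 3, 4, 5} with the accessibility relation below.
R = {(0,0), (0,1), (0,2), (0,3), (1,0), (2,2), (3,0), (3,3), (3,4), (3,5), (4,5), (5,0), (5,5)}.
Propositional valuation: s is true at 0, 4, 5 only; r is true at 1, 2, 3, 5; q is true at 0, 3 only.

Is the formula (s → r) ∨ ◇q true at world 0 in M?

At 0: s → r is false, ◇q is true, so (s → r) ∨ ◇q is true.
  At 0: ◇q requires q at some successor in {0, 1, 2, 3}.
    q holds at 0, so ◇q is true at 0.

Yes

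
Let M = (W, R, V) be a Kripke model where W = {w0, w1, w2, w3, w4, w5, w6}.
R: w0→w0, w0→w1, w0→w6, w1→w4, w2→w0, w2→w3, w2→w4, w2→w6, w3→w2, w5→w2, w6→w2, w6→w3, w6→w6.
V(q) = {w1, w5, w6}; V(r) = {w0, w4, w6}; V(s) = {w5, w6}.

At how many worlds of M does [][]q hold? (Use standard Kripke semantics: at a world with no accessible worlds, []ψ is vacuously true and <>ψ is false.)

Let φ = [][]q. Evaluate φ at each world:
  w0 (successors {w0, w1, w6}): φ is false.
  w1 (successors {w4}): φ is true.
  w2 (successors {w0, w3, w4, w6}): φ is false.
  w3 (successors {w2}): φ is false.
  w4 (successors ∅): φ is true.
  w5 (successors {w2}): φ is false.
  w6 (successors {w2, w3, w6}): φ is false.
For instance, at w2:
  At w2: [][]q requires []q at every successor {w0, w3, w4, w6}.
    []q fails at w0, so [][]q is false at w2.
      At w0: []q requires q at every successor {w0, w1, w6}.
        q fails at w0, so []q is false at w0.
Satisfying worlds: {w1, w4}

2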